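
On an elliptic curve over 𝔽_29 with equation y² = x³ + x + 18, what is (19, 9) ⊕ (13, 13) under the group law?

(19, 9) + (13, 13). λ = (13 - 9)/(13 - 19) ≡ 4/23 mod 29. 23⁻¹ ≡ 24 (mod 29), so λ ≡ 9.
  x = λ² - 19 - 13 = 81 - 32 ≡ 20; y = λ·(19 - 20) - 9 ≡ 11. → (20, 11)

(20, 11)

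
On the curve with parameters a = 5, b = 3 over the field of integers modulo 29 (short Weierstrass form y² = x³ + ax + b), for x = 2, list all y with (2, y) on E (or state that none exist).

x³ + 5x + 3 = 21 ≡ 21 (mod 29).
21 is a non-residue mod 29; no y exists.

none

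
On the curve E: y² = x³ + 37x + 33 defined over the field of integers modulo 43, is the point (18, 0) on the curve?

y² = 0² ≡ 0; x³ + 37x + 33 = 6531 ≡ 38 (mod 43). 0 ≠ 38.

no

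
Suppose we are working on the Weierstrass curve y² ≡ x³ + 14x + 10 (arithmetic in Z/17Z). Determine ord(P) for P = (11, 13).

2P: tangent at (11, 13): λ = (3·11² + 14)/(2·13) ≡ 3/9. 9⁻¹ ≡ 2 (mod 17), so λ ≡ 3·2 ≡ 6.
  x = λ² - 11 - 11 = 36 - 22 ≡ 14; y = λ·(11 - 14) - 13 ≡ 3. → (14, 3)
3P: (14, 3) + (11, 13). λ = (13 - 3)/(11 - 14) ≡ 10/14 mod 17. 14⁻¹ ≡ 11 (mod 17), so λ ≡ 8.
  x = λ² - 14 - 11 = 64 - 25 ≡ 5; y = λ·(14 - 5) - 3 ≡ 1. → (5, 1)
4P: (5, 1) + (11, 13). λ = (13 - 1)/(11 - 5) ≡ 12/6 mod 17. 6⁻¹ ≡ 3 (mod 17), so λ ≡ 2.
  x = λ² - 5 - 11 = 4 - 16 ≡ 5; y = λ·(5 - 5) - 1 ≡ 16. → (5, 16)
5P: (5, 16) + (11, 13). λ = (13 - 16)/(11 - 5) ≡ 14/6 mod 17. 6⁻¹ ≡ 3 (mod 17), so λ ≡ 8.
  x = λ² - 5 - 11 = 64 - 16 ≡ 14; y = λ·(5 - 14) - 16 ≡ 14. → (14, 14)
6P: (14, 14) + (11, 13). λ = (13 - 14)/(11 - 14) ≡ 16/14 mod 17. 14⁻¹ ≡ 11 (mod 17) since 14·11 = 154 ≡ 1, so λ ≡ 6.
  x = λ² - 14 - 11 = 36 - 25 ≡ 11; y = λ·(14 - 11) - 14 ≡ 4. → (11, 4)
7P: (11, 4) + (11, 13): same x and y₁ ≡ -y₂, so the sum is the point at infinity.
7P = the point at infinity, so the order is 7.

7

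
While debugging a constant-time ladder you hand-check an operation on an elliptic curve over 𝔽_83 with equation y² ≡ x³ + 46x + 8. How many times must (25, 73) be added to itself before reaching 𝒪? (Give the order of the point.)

12

2P: tangent at (25, 73): λ = (3·25² + 46)/(2·73) ≡ 12/63. 63⁻¹ ≡ 29 (mod 83), so λ ≡ 12·29 ≡ 16.
  x = λ² - 25 - 25 = 256 - 50 ≡ 40; y = λ·(25 - 40) - 73 ≡ 19. → (40, 19)
3P: (40, 19) + (25, 73). λ = (73 - 19)/(25 - 40) ≡ 54/68 mod 83. 68⁻¹ ≡ 11 (mod 83), so λ ≡ 13.
  x = λ² - 40 - 25 = 169 - 65 ≡ 21; y = λ·(40 - 21) - 19 ≡ 62. → (21, 62)
4P: (21, 62) + (25, 73). λ = (73 - 62)/(25 - 21) ≡ 11/4 mod 83. 4⁻¹ ≡ 21 (mod 83), so λ ≡ 65.
  x = λ² - 21 - 25 = 4225 - 46 ≡ 29; y = λ·(21 - 29) - 62 ≡ 82. → (29, 82)
5P: (29, 82) + (25, 73). λ = (73 - 82)/(25 - 29) ≡ 74/79 mod 83. 79⁻¹ ≡ 62 (mod 83) since 79·62 = 4898 ≡ 1, so λ ≡ 23.
  x = λ² - 29 - 25 = 529 - 54 ≡ 60; y = λ·(29 - 60) - 82 ≡ 35. → (60, 35)
6P: (60, 35) + (25, 73). λ = (73 - 35)/(25 - 60) ≡ 38/48 mod 83. 48⁻¹ ≡ 64 (mod 83), so λ ≡ 25.
  x = λ² - 60 - 25 = 625 - 85 ≡ 42; y = λ·(60 - 42) - 35 ≡ 0. → (42, 0)
7P: (42, 0) + (25, 73). λ = (73 - 0)/(25 - 42) ≡ 73/66 mod 83. 66⁻¹ ≡ 39 (mod 83) since 66·39 = 2574 ≡ 1, so λ ≡ 25.
  x = λ² - 42 - 25 = 625 - 67 ≡ 60; y = λ·(42 - 60) - 0 ≡ 48. → (60, 48)
8P: (60, 48) + (25, 73). λ = (73 - 48)/(25 - 60) ≡ 25/48 mod 83. 48⁻¹ ≡ 64 (mod 83), so λ ≡ 23.
  x = λ² - 60 - 25 = 529 - 85 ≡ 29; y = λ·(60 - 29) - 48 ≡ 1. → (29, 1)
9P: (29, 1) + (25, 73). λ = (73 - 1)/(25 - 29) ≡ 72/79 mod 83. 79⁻¹ ≡ 62 (mod 83) since 79·62 = 4898 ≡ 1, so λ ≡ 65.
  x = λ² - 29 - 25 = 4225 - 54 ≡ 21; y = λ·(29 - 21) - 1 ≡ 21. → (21, 21)
10P: (21, 21) + (25, 73). λ = (73 - 21)/(25 - 21) ≡ 52/4 mod 83. 4⁻¹ ≡ 21 (mod 83) since 4·21 = 84 ≡ 1, so λ ≡ 13.
  x = λ² - 21 - 25 = 169 - 46 ≡ 40; y = λ·(21 - 40) - 21 ≡ 64. → (40, 64)
11P: (40, 64) + (25, 73). λ = (73 - 64)/(25 - 40) ≡ 9/68 mod 83. 68⁻¹ ≡ 11 (mod 83), so λ ≡ 16.
  x = λ² - 40 - 25 = 256 - 65 ≡ 25; y = λ·(40 - 25) - 64 ≡ 10. → (25, 10)
12P: (25, 10) + (25, 73): same x and y₁ ≡ -y₂, so the sum is 𝒪.
12P = 𝒪, so the order is 12.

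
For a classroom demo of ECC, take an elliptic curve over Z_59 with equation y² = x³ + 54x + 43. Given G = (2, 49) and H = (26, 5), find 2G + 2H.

First 2G:
Repeated addition: build up to 2G.
2G: tangent at (2, 49): λ = (3·2² + 54)/(2·49) ≡ 7/39. 39⁻¹ ≡ 56 (mod 59) since 39·56 = 2184 ≡ 1, so λ ≡ 7·56 ≡ 38.
  x = λ² - 2 - 2 = 1444 - 4 ≡ 24; y = λ·(2 - 24) - 49 ≡ 0. → (24, 0)
2G = (24, 0).
Next 2H:
Repeated addition: build up to 2H.
2H: tangent at (26, 5): λ = (3·26² + 54)/(2·5) ≡ 17/10. 10⁻¹ ≡ 6 (mod 59) since 10·6 = 60 ≡ 1, so λ ≡ 17·6 ≡ 43.
  x = λ² - 26 - 26 = 1849 - 52 ≡ 27; y = λ·(26 - 27) - 5 ≡ 11. → (27, 11)
2H = (27, 11).
Finally 2G + 2H:
(24, 0) + (27, 11). λ = (11 - 0)/(27 - 24) ≡ 11/3 mod 59. 3⁻¹ ≡ 20 (mod 59), so λ ≡ 43.
  x = λ² - 24 - 27 = 1849 - 51 ≡ 28; y = λ·(24 - 28) - 0 ≡ 5. → (28, 5)

(28, 5)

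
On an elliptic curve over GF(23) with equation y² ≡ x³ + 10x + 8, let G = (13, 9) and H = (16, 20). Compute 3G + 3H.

(2, 6)

First 3G:
Repeated addition: build up to 3G.
2G: tangent at (13, 9): λ = (3·13² + 10)/(2·9) ≡ 11/18. 18⁻¹ ≡ 9 (mod 23) since 18·9 = 162 ≡ 1, so λ ≡ 11·9 ≡ 7.
  x = λ² - 13 - 13 = 49 - 26 ≡ 0; y = λ·(13 - 0) - 9 ≡ 13. → (0, 13)
3G: (0, 13) + (13, 9). λ = (9 - 13)/(13 - 0) ≡ 19/13 mod 23. 13⁻¹ ≡ 16 (mod 23), so λ ≡ 5.
  x = λ² - 0 - 13 = 25 - 13 ≡ 12; y = λ·(0 - 12) - 13 ≡ 19. → (12, 19)
3G = (12, 19).
Next 3H:
Repeated addition: build up to 3H.
2H: tangent at (16, 20): λ = (3·16² + 10)/(2·20) ≡ 19/17. 17⁻¹ ≡ 19 (mod 23), so λ ≡ 19·19 ≡ 16.
  x = λ² - 16 - 16 = 256 - 32 ≡ 17; y = λ·(16 - 17) - 20 ≡ 10. → (17, 10)
3H: (17, 10) + (16, 20). λ = (20 - 10)/(16 - 17) ≡ 10/22 mod 23. 22⁻¹ ≡ 22 (mod 23), so λ ≡ 13.
  x = λ² - 17 - 16 = 169 - 33 ≡ 21; y = λ·(17 - 21) - 10 ≡ 7. → (21, 7)
3H = (21, 7).
Finally 3G + 3H:
(12, 19) + (21, 7). λ = (7 - 19)/(21 - 12) ≡ 11/9 mod 23. 9⁻¹ ≡ 18 (mod 23), so λ ≡ 14.
  x = λ² - 12 - 21 = 196 - 33 ≡ 2; y = λ·(12 - 2) - 19 ≡ 6. → (2, 6)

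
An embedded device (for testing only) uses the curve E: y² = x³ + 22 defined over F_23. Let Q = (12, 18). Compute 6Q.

(17, 6)

Double-and-add on 6 = (110)₂. Start with Q = (12, 18) for the leading 1-bit.
double: tangent at (12, 18): λ = (3·12² + 0)/(2·18) ≡ 18/13. 13⁻¹ ≡ 16 (mod 23), so λ ≡ 18·16 ≡ 12.
  x = λ² - 12 - 12 = 144 - 24 ≡ 5; y = λ·(12 - 5) - 18 ≡ 20. → (5, 20)
add Q: (5, 20) + (12, 18). λ = (18 - 20)/(12 - 5) ≡ 21/7 mod 23. 7⁻¹ ≡ 10 (mod 23) since 7·10 = 70 ≡ 1, so λ ≡ 3.
  x = λ² - 5 - 12 = 9 - 17 ≡ 15; y = λ·(5 - 15) - 20 ≡ 19. → (15, 19)
double: tangent at (15, 19): λ = (3·15² + 0)/(2·19) ≡ 8/15. 15⁻¹ ≡ 20 (mod 23), so λ ≡ 8·20 ≡ 22.
  x = λ² - 15 - 15 = 484 - 30 ≡ 17; y = λ·(15 - 17) - 19 ≡ 6. → (17, 6)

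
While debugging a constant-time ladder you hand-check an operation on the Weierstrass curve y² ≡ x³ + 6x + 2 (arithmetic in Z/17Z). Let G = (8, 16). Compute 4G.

(14, 5)

Repeated addition: build up to 4G.
2G: tangent at (8, 16): λ = (3·8² + 6)/(2·16) ≡ 11/15. 15⁻¹ ≡ 8 (mod 17), so λ ≡ 11·8 ≡ 3.
  x = λ² - 8 - 8 = 9 - 16 ≡ 10; y = λ·(8 - 10) - 16 ≡ 12. → (10, 12)
3G: (10, 12) + (8, 16). λ = (16 - 12)/(8 - 10) ≡ 4/15 mod 17. 15⁻¹ ≡ 8 (mod 17), so λ ≡ 15.
  x = λ² - 10 - 8 = 225 - 18 ≡ 3; y = λ·(10 - 3) - 12 ≡ 8. → (3, 8)
4G: (3, 8) + (8, 16). λ = (16 - 8)/(8 - 3) ≡ 8/5 mod 17. 5⁻¹ ≡ 7 (mod 17) since 5·7 = 35 ≡ 1, so λ ≡ 5.
  x = λ² - 3 - 8 = 25 - 11 ≡ 14; y = λ·(3 - 14) - 8 ≡ 5. → (14, 5)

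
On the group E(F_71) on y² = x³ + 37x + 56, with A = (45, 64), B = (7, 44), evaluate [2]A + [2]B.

First 2A:
Repeated addition: build up to 2A.
2A: tangent at (45, 64): λ = (3·45² + 37)/(2·64) ≡ 6/57. 57⁻¹ ≡ 5 (mod 71) since 57·5 = 285 ≡ 1, so λ ≡ 6·5 ≡ 30.
  x = λ² - 45 - 45 = 900 - 90 ≡ 29; y = λ·(45 - 29) - 64 ≡ 61. → (29, 61)
2A = (29, 61).
Next 2B:
Repeated addition: build up to 2B.
2B: tangent at (7, 44): λ = (3·7² + 37)/(2·44) ≡ 42/17. 17⁻¹ ≡ 46 (mod 71), so λ ≡ 42·46 ≡ 15.
  x = λ² - 7 - 7 = 225 - 14 ≡ 69; y = λ·(7 - 69) - 44 ≡ 20. → (69, 20)
2B = (69, 20).
Finally 2A + 2B:
(29, 61) + (69, 20). λ = (20 - 61)/(69 - 29) ≡ 30/40 mod 71. 40⁻¹ ≡ 16 (mod 71) since 40·16 = 640 ≡ 1, so λ ≡ 54.
  x = λ² - 29 - 69 = 2916 - 98 ≡ 49; y = λ·(29 - 49) - 61 ≡ 66. → (49, 66)

(49, 66)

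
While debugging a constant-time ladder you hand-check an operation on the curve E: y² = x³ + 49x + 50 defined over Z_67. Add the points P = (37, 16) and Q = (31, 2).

(37, 16) + (31, 2). λ = (2 - 16)/(31 - 37) ≡ 53/61 mod 67. 61⁻¹ ≡ 11 (mod 67) since 61·11 = 671 ≡ 1, so λ ≡ 47.
  x = λ² - 37 - 31 = 2209 - 68 ≡ 64; y = λ·(37 - 64) - 16 ≡ 55. → (64, 55)

(64, 55)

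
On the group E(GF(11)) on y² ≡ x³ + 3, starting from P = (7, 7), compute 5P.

Repeated addition: build up to 5P.
2P: tangent at (7, 7): λ = (3·7² + 0)/(2·7) ≡ 4/3. 3⁻¹ ≡ 4 (mod 11) since 3·4 = 12 ≡ 1, so λ ≡ 4·4 ≡ 5.
  x = λ² - 7 - 7 = 25 - 14 ≡ 0; y = λ·(7 - 0) - 7 ≡ 6. → (0, 6)
3P: (0, 6) + (7, 7). λ = (7 - 6)/(7 - 0) ≡ 1/7 mod 11. 7⁻¹ ≡ 8 (mod 11), so λ ≡ 8.
  x = λ² - 0 - 7 = 64 - 7 ≡ 2; y = λ·(0 - 2) - 6 ≡ 0. → (2, 0)
4P: (2, 0) + (7, 7). λ = (7 - 0)/(7 - 2) ≡ 7/5 mod 11. 5⁻¹ ≡ 9 (mod 11) since 5·9 = 45 ≡ 1, so λ ≡ 8.
  x = λ² - 2 - 7 = 64 - 9 ≡ 0; y = λ·(2 - 0) - 0 ≡ 5. → (0, 5)
5P: (0, 5) + (7, 7). λ = (7 - 5)/(7 - 0) ≡ 2/7 mod 11. 7⁻¹ ≡ 8 (mod 11), so λ ≡ 5.
  x = λ² - 0 - 7 = 25 - 7 ≡ 7; y = λ·(0 - 7) - 5 ≡ 4. → (7, 4)

(7, 4)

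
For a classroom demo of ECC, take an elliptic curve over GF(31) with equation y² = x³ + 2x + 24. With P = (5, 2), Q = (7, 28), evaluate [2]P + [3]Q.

(6, 29)

First 2P:
Repeated addition: build up to 2P.
2P: tangent at (5, 2): λ = (3·5² + 2)/(2·2) ≡ 15/4. 4⁻¹ ≡ 8 (mod 31), so λ ≡ 15·8 ≡ 27.
  x = λ² - 5 - 5 = 729 - 10 ≡ 6; y = λ·(5 - 6) - 2 ≡ 2. → (6, 2)
2P = (6, 2).
Next 3Q:
Repeated addition: build up to 3Q.
2Q: tangent at (7, 28): λ = (3·7² + 2)/(2·28) ≡ 25/25. 25⁻¹ ≡ 5 (mod 31), so λ ≡ 25·5 ≡ 1.
  x = λ² - 7 - 7 = 1 - 14 ≡ 18; y = λ·(7 - 18) - 28 ≡ 23. → (18, 23)
3Q: (18, 23) + (7, 28). λ = (28 - 23)/(7 - 18) ≡ 5/20 mod 31. 20⁻¹ ≡ 14 (mod 31) since 20·14 = 280 ≡ 1, so λ ≡ 8.
  x = λ² - 18 - 7 = 64 - 25 ≡ 8; y = λ·(18 - 8) - 23 ≡ 26. → (8, 26)
3Q = (8, 26).
Finally 2P + 3Q:
(6, 2) + (8, 26). λ = (26 - 2)/(8 - 6) ≡ 24/2 mod 31. 2⁻¹ ≡ 16 (mod 31), so λ ≡ 12.
  x = λ² - 6 - 8 = 144 - 14 ≡ 6; y = λ·(6 - 6) - 2 ≡ 29. → (6, 29)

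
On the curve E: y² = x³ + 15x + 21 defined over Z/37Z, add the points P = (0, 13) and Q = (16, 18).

(25, 0)

(0, 13) + (16, 18). λ = (18 - 13)/(16 - 0) ≡ 5/16 mod 37. 16⁻¹ ≡ 7 (mod 37), so λ ≡ 35.
  x = λ² - 0 - 16 = 1225 - 16 ≡ 25; y = λ·(0 - 25) - 13 ≡ 0. → (25, 0)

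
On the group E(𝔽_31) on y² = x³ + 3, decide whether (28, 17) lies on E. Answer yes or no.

y² = 17² ≡ 10; x³ + 0x + 3 = 21955 ≡ 7 (mod 31). 10 ≠ 7.

no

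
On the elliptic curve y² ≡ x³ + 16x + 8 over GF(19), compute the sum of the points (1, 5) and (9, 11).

(6, 15)

(1, 5) + (9, 11). λ = (11 - 5)/(9 - 1) ≡ 6/8 mod 19. 8⁻¹ ≡ 12 (mod 19), so λ ≡ 15.
  x = λ² - 1 - 9 = 225 - 10 ≡ 6; y = λ·(1 - 6) - 5 ≡ 15. → (6, 15)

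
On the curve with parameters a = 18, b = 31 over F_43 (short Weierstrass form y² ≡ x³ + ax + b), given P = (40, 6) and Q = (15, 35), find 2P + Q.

(22, 14)

First 2P:
Repeated addition: build up to 2P.
2P: tangent at (40, 6): λ = (3·40² + 18)/(2·6) ≡ 2/12. 12⁻¹ ≡ 18 (mod 43), so λ ≡ 2·18 ≡ 36.
  x = λ² - 40 - 40 = 1296 - 80 ≡ 12; y = λ·(40 - 12) - 6 ≡ 13. → (12, 13)
2P = (12, 13).
Finally 2P + Q:
(12, 13) + (15, 35). λ = (35 - 13)/(15 - 12) ≡ 22/3 mod 43. 3⁻¹ ≡ 29 (mod 43), so λ ≡ 36.
  x = λ² - 12 - 15 = 1296 - 27 ≡ 22; y = λ·(12 - 22) - 13 ≡ 14. → (22, 14)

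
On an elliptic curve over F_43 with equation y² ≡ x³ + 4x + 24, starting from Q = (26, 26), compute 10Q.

Repeated addition: build up to 10Q.
2Q: tangent at (26, 26): λ = (3·26² + 4)/(2·26) ≡ 11/9. 9⁻¹ ≡ 24 (mod 43) since 9·24 = 216 ≡ 1, so λ ≡ 11·24 ≡ 6.
  x = λ² - 26 - 26 = 36 - 52 ≡ 27; y = λ·(26 - 27) - 26 ≡ 11. → (27, 11)
3Q: (27, 11) + (26, 26). λ = (26 - 11)/(26 - 27) ≡ 15/42 mod 43. 42⁻¹ ≡ 42 (mod 43), so λ ≡ 28.
  x = λ² - 27 - 26 = 784 - 53 ≡ 0; y = λ·(27 - 0) - 11 ≡ 14. → (0, 14)
4Q: (0, 14) + (26, 26). λ = (26 - 14)/(26 - 0) ≡ 12/26 mod 43. 26⁻¹ ≡ 5 (mod 43) since 26·5 = 130 ≡ 1, so λ ≡ 17.
  x = λ² - 0 - 26 = 289 - 26 ≡ 5; y = λ·(0 - 5) - 14 ≡ 30. → (5, 30)
5Q: (5, 30) + (26, 26). λ = (26 - 30)/(26 - 5) ≡ 39/21 mod 43. 21⁻¹ ≡ 41 (mod 43), so λ ≡ 8.
  x = λ² - 5 - 26 = 64 - 31 ≡ 33; y = λ·(5 - 33) - 30 ≡ 4. → (33, 4)
6Q: (33, 4) + (26, 26). λ = (26 - 4)/(26 - 33) ≡ 22/36 mod 43. 36⁻¹ ≡ 6 (mod 43), so λ ≡ 3.
  x = λ² - 33 - 26 = 9 - 59 ≡ 36; y = λ·(33 - 36) - 4 ≡ 30. → (36, 30)
7Q: (36, 30) + (26, 26). λ = (26 - 30)/(26 - 36) ≡ 39/33 mod 43. 33⁻¹ ≡ 30 (mod 43), so λ ≡ 9.
  x = λ² - 36 - 26 = 81 - 62 ≡ 19; y = λ·(36 - 19) - 30 ≡ 37. → (19, 37)
8Q: (19, 37) + (26, 26). λ = (26 - 37)/(26 - 19) ≡ 32/7 mod 43. 7⁻¹ ≡ 37 (mod 43) since 7·37 = 259 ≡ 1, so λ ≡ 23.
  x = λ² - 19 - 26 = 529 - 45 ≡ 11; y = λ·(19 - 11) - 37 ≡ 18. → (11, 18)
9Q: (11, 18) + (26, 26). λ = (26 - 18)/(26 - 11) ≡ 8/15 mod 43. 15⁻¹ ≡ 23 (mod 43) since 15·23 = 345 ≡ 1, so λ ≡ 12.
  x = λ² - 11 - 26 = 144 - 37 ≡ 21; y = λ·(11 - 21) - 18 ≡ 34. → (21, 34)
10Q: (21, 34) + (26, 26). λ = (26 - 34)/(26 - 21) ≡ 35/5 mod 43. 5⁻¹ ≡ 26 (mod 43) since 5·26 = 130 ≡ 1, so λ ≡ 7.
  x = λ² - 21 - 26 = 49 - 47 ≡ 2; y = λ·(21 - 2) - 34 ≡ 13. → (2, 13)

(2, 13)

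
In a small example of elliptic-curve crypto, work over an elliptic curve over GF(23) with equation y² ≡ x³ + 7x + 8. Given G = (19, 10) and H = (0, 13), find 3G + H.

(9, 15)

First 3G:
Repeated addition: build up to 3G.
2G: tangent at (19, 10): λ = (3·19² + 7)/(2·10) ≡ 9/20. 20⁻¹ ≡ 15 (mod 23), so λ ≡ 9·15 ≡ 20.
  x = λ² - 19 - 19 = 400 - 38 ≡ 17; y = λ·(19 - 17) - 10 ≡ 7. → (17, 7)
3G: (17, 7) + (19, 10). λ = (10 - 7)/(19 - 17) ≡ 3/2 mod 23. 2⁻¹ ≡ 12 (mod 23), so λ ≡ 13.
  x = λ² - 17 - 19 = 169 - 36 ≡ 18; y = λ·(17 - 18) - 7 ≡ 3. → (18, 3)
3G = (18, 3).
Finally 3G + H:
(18, 3) + (0, 13). λ = (13 - 3)/(0 - 18) ≡ 10/5 mod 23. 5⁻¹ ≡ 14 (mod 23), so λ ≡ 2.
  x = λ² - 18 - 0 = 4 - 18 ≡ 9; y = λ·(18 - 9) - 3 ≡ 15. → (9, 15)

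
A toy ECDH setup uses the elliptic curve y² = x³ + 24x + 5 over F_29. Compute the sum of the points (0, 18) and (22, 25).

(0, 18) + (22, 25). λ = (25 - 18)/(22 - 0) ≡ 7/22 mod 29. 22⁻¹ ≡ 4 (mod 29) since 22·4 = 88 ≡ 1, so λ ≡ 28.
  x = λ² - 0 - 22 = 784 - 22 ≡ 8; y = λ·(0 - 8) - 18 ≡ 19. → (8, 19)

(8, 19)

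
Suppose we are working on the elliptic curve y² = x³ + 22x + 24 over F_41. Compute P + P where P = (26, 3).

(30, 38)

tangent at (26, 3): λ = (3·26² + 22)/(2·3) ≡ 0/6. 6⁻¹ ≡ 7 (mod 41) since 6·7 = 42 ≡ 1, so λ ≡ 0·7 ≡ 0.
  x = λ² - 26 - 26 = 0 - 52 ≡ 30; y = λ·(26 - 30) - 3 ≡ 38. → (30, 38)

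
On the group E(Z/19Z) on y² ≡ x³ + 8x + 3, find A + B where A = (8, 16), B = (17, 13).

(8, 16) + (17, 13). λ = (13 - 16)/(17 - 8) ≡ 16/9 mod 19. 9⁻¹ ≡ 17 (mod 19) since 9·17 = 153 ≡ 1, so λ ≡ 6.
  x = λ² - 8 - 17 = 36 - 25 ≡ 11; y = λ·(8 - 11) - 16 ≡ 4. → (11, 4)

(11, 4)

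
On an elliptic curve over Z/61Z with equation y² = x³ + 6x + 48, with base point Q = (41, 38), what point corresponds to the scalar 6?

Repeated addition: build up to 6Q.
2Q: tangent at (41, 38): λ = (3·41² + 6)/(2·38) ≡ 47/15. 15⁻¹ ≡ 57 (mod 61), so λ ≡ 47·57 ≡ 56.
  x = λ² - 41 - 41 = 3136 - 82 ≡ 4; y = λ·(41 - 4) - 38 ≡ 21. → (4, 21)
3Q: (4, 21) + (41, 38). λ = (38 - 21)/(41 - 4) ≡ 17/37 mod 61. 37⁻¹ ≡ 33 (mod 61), so λ ≡ 12.
  x = λ² - 4 - 41 = 144 - 45 ≡ 38; y = λ·(4 - 38) - 21 ≡ 59. → (38, 59)
4Q: (38, 59) + (41, 38). λ = (38 - 59)/(41 - 38) ≡ 40/3 mod 61. 3⁻¹ ≡ 41 (mod 61) since 3·41 = 123 ≡ 1, so λ ≡ 54.
  x = λ² - 38 - 41 = 2916 - 79 ≡ 31; y = λ·(38 - 31) - 59 ≡ 14. → (31, 14)
5Q: (31, 14) + (41, 38). λ = (38 - 14)/(41 - 31) ≡ 24/10 mod 61. 10⁻¹ ≡ 55 (mod 61), so λ ≡ 39.
  x = λ² - 31 - 41 = 1521 - 72 ≡ 46; y = λ·(31 - 46) - 14 ≡ 11. → (46, 11)
6Q: (46, 11) + (41, 38). λ = (38 - 11)/(41 - 46) ≡ 27/56 mod 61. 56⁻¹ ≡ 12 (mod 61) since 56·12 = 672 ≡ 1, so λ ≡ 19.
  x = λ² - 46 - 41 = 361 - 87 ≡ 30; y = λ·(46 - 30) - 11 ≡ 49. → (30, 49)

(30, 49)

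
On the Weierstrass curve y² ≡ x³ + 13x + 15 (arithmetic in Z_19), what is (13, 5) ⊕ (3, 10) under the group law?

(13, 5) + (3, 10). λ = (10 - 5)/(3 - 13) ≡ 5/9 mod 19. 9⁻¹ ≡ 17 (mod 19), so λ ≡ 9.
  x = λ² - 13 - 3 = 81 - 16 ≡ 8; y = λ·(13 - 8) - 5 ≡ 2. → (8, 2)

(8, 2)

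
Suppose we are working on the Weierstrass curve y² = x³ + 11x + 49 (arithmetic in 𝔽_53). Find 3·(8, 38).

(42, 44)

Write P = (8, 38).
Repeated addition: build up to 3P.
2P: tangent at (8, 38): λ = (3·8² + 11)/(2·38) ≡ 44/23. 23⁻¹ ≡ 30 (mod 53), so λ ≡ 44·30 ≡ 48.
  x = λ² - 8 - 8 = 2304 - 16 ≡ 9; y = λ·(8 - 9) - 38 ≡ 20. → (9, 20)
3P: (9, 20) + (8, 38). λ = (38 - 20)/(8 - 9) ≡ 18/52 mod 53. 52⁻¹ ≡ 52 (mod 53), so λ ≡ 35.
  x = λ² - 9 - 8 = 1225 - 17 ≡ 42; y = λ·(9 - 42) - 20 ≡ 44. → (42, 44)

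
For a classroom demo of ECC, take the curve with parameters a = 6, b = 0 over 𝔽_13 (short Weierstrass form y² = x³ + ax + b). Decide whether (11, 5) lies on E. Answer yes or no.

no

y² = 5² ≡ 12; x³ + 6x + 0 = 1397 ≡ 6 (mod 13). 12 ≠ 6.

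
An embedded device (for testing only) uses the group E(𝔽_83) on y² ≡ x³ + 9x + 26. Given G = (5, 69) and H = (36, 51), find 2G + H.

First 2G:
Repeated addition: build up to 2G.
2G: tangent at (5, 69): λ = (3·5² + 9)/(2·69) ≡ 1/55. 55⁻¹ ≡ 80 (mod 83), so λ ≡ 1·80 ≡ 80.
  x = λ² - 5 - 5 = 6400 - 10 ≡ 82; y = λ·(5 - 82) - 69 ≡ 79. → (82, 79)
2G = (82, 79).
Finally 2G + H:
(82, 79) + (36, 51). λ = (51 - 79)/(36 - 82) ≡ 55/37 mod 83. 37⁻¹ ≡ 9 (mod 83), so λ ≡ 80.
  x = λ² - 82 - 36 = 6400 - 118 ≡ 57; y = λ·(82 - 57) - 79 ≡ 12. → (57, 12)

(57, 12)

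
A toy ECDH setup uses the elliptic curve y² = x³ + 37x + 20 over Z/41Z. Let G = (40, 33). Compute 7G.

Double-and-add on 7 = (111)₂. Start with G = (40, 33) for the leading 1-bit.
double: tangent at (40, 33): λ = (3·40² + 37)/(2·33) ≡ 40/25. 25⁻¹ ≡ 23 (mod 41) since 25·23 = 575 ≡ 1, so λ ≡ 40·23 ≡ 18.
  x = λ² - 40 - 40 = 324 - 80 ≡ 39; y = λ·(40 - 39) - 33 ≡ 26. → (39, 26)
add G: (39, 26) + (40, 33). λ = (33 - 26)/(40 - 39) ≡ 7/1 mod 41. 1⁻¹ ≡ 1 (mod 41) since 1·1 = 1 ≡ 1, so λ ≡ 7.
  x = λ² - 39 - 40 = 49 - 79 ≡ 11; y = λ·(39 - 11) - 26 ≡ 6. → (11, 6)
double: tangent at (11, 6): λ = (3·11² + 37)/(2·6) ≡ 31/12. 12⁻¹ ≡ 24 (mod 41) since 12·24 = 288 ≡ 1, so λ ≡ 31·24 ≡ 6.
  x = λ² - 11 - 11 = 36 - 22 ≡ 14; y = λ·(11 - 14) - 6 ≡ 17. → (14, 17)
add G: (14, 17) + (40, 33). λ = (33 - 17)/(40 - 14) ≡ 16/26 mod 41. 26⁻¹ ≡ 30 (mod 41), so λ ≡ 29.
  x = λ² - 14 - 40 = 841 - 54 ≡ 8; y = λ·(14 - 8) - 17 ≡ 34. → (8, 34)

(8, 34)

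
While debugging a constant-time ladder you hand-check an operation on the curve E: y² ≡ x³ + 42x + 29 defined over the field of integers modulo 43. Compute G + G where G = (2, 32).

(7, 35)

tangent at (2, 32): λ = (3·2² + 42)/(2·32) ≡ 11/21. 21⁻¹ ≡ 41 (mod 43) since 21·41 = 861 ≡ 1, so λ ≡ 11·41 ≡ 21.
  x = λ² - 2 - 2 = 441 - 4 ≡ 7; y = λ·(2 - 7) - 32 ≡ 35. → (7, 35)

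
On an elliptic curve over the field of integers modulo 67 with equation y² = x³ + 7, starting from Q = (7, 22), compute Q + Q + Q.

Repeated addition: build up to 3Q.
2Q: tangent at (7, 22): λ = (3·7² + 0)/(2·22) ≡ 13/44. 44⁻¹ ≡ 32 (mod 67), so λ ≡ 13·32 ≡ 14.
  x = λ² - 7 - 7 = 196 - 14 ≡ 48; y = λ·(7 - 48) - 22 ≡ 7. → (48, 7)
3Q: (48, 7) + (7, 22). λ = (22 - 7)/(7 - 48) ≡ 15/26 mod 67. 26⁻¹ ≡ 49 (mod 67), so λ ≡ 65.
  x = λ² - 48 - 7 = 4225 - 55 ≡ 16; y = λ·(48 - 16) - 7 ≡ 63. → (16, 63)

(16, 63)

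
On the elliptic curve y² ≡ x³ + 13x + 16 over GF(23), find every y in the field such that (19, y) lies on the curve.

none

x³ + 13x + 16 = 7122 ≡ 15 (mod 23).
15 is a non-residue mod 23; no y exists.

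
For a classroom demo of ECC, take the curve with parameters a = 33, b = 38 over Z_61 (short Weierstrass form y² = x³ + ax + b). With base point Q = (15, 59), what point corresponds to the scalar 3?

(13, 23)

Repeated addition: build up to 3Q.
2Q: tangent at (15, 59): λ = (3·15² + 33)/(2·59) ≡ 37/57. 57⁻¹ ≡ 15 (mod 61) since 57·15 = 855 ≡ 1, so λ ≡ 37·15 ≡ 6.
  x = λ² - 15 - 15 = 36 - 30 ≡ 6; y = λ·(15 - 6) - 59 ≡ 56. → (6, 56)
3Q: (6, 56) + (15, 59). λ = (59 - 56)/(15 - 6) ≡ 3/9 mod 61. 9⁻¹ ≡ 34 (mod 61), so λ ≡ 41.
  x = λ² - 6 - 15 = 1681 - 21 ≡ 13; y = λ·(6 - 13) - 56 ≡ 23. → (13, 23)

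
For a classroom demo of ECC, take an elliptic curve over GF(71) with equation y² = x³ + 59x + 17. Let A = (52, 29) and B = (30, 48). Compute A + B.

(52, 29) + (30, 48). λ = (48 - 29)/(30 - 52) ≡ 19/49 mod 71. 49⁻¹ ≡ 29 (mod 71), so λ ≡ 54.
  x = λ² - 52 - 30 = 2916 - 82 ≡ 65; y = λ·(52 - 65) - 29 ≡ 50. → (65, 50)

(65, 50)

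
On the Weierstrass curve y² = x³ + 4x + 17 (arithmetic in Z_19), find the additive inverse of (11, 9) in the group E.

-(11, 9) = (11, -9 mod 19) = (11, 10).

(11, 10)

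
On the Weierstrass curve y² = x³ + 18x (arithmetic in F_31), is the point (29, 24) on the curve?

y² = 24² ≡ 18; x³ + 18x + 0 = 24911 ≡ 18 (mod 31). 18 = 18.

yes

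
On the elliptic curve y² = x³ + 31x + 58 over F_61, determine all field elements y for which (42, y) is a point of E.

x³ + 31x + 58 = 75448 ≡ 52 (mod 61).
Square roots of 52 mod 61: 28 and 33 (since 28² = 784 ≡ 52).

28, 33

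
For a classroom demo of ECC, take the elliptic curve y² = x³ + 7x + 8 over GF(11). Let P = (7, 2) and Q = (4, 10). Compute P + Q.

(1, 4)

(7, 2) + (4, 10). λ = (10 - 2)/(4 - 7) ≡ 8/8 mod 11. 8⁻¹ ≡ 7 (mod 11) since 8·7 = 56 ≡ 1, so λ ≡ 1.
  x = λ² - 7 - 4 = 1 - 11 ≡ 1; y = λ·(7 - 1) - 2 ≡ 4. → (1, 4)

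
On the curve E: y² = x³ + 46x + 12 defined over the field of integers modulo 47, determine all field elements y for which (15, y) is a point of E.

none

x³ + 46x + 12 = 4077 ≡ 35 (mod 47).
35 is a non-residue mod 47; no y exists.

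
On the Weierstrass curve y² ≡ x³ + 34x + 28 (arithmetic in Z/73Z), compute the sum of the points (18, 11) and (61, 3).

(21, 32)

(18, 11) + (61, 3). λ = (3 - 11)/(61 - 18) ≡ 65/43 mod 73. 43⁻¹ ≡ 17 (mod 73), so λ ≡ 10.
  x = λ² - 18 - 61 = 100 - 79 ≡ 21; y = λ·(18 - 21) - 11 ≡ 32. → (21, 32)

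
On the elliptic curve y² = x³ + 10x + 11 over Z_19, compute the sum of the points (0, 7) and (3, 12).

(0, 7) + (3, 12). λ = (12 - 7)/(3 - 0) ≡ 5/3 mod 19. 3⁻¹ ≡ 13 (mod 19), so λ ≡ 8.
  x = λ² - 0 - 3 = 64 - 3 ≡ 4; y = λ·(0 - 4) - 7 ≡ 18. → (4, 18)

(4, 18)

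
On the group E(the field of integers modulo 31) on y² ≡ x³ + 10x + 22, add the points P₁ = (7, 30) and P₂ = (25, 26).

(7, 30) + (25, 26). λ = (26 - 30)/(25 - 7) ≡ 27/18 mod 31. 18⁻¹ ≡ 19 (mod 31), so λ ≡ 17.
  x = λ² - 7 - 25 = 289 - 32 ≡ 9; y = λ·(7 - 9) - 30 ≡ 29. → (9, 29)

(9, 29)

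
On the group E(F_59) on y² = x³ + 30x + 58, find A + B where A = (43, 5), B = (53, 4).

(43, 5) + (53, 4). λ = (4 - 5)/(53 - 43) ≡ 58/10 mod 59. 10⁻¹ ≡ 6 (mod 59), so λ ≡ 53.
  x = λ² - 43 - 53 = 2809 - 96 ≡ 58; y = λ·(43 - 58) - 5 ≡ 26. → (58, 26)

(58, 26)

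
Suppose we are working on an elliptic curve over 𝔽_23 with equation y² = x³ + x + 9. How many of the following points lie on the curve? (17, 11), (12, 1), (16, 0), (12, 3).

1

(17, 11): 11² ≡ 6, rhs ≡ 17 → off.
(12, 1): 1² ≡ 1, rhs ≡ 1 → on.
(16, 0): 0² ≡ 0, rhs ≡ 4 → off.
(12, 3): 3² ≡ 9, rhs ≡ 1 → off.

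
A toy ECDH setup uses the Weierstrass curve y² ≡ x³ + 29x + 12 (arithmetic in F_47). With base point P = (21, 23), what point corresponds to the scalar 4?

Double-and-add on 4 = (100)₂. Start with P = (21, 23) for the leading 1-bit.
double: tangent at (21, 23): λ = (3·21² + 29)/(2·23) ≡ 36/46. 46⁻¹ ≡ 46 (mod 47), so λ ≡ 36·46 ≡ 11.
  x = λ² - 21 - 21 = 121 - 42 ≡ 32; y = λ·(21 - 32) - 23 ≡ 44. → (32, 44)
double: tangent at (32, 44): λ = (3·32² + 29)/(2·44) ≡ 46/41. 41⁻¹ ≡ 39 (mod 47), so λ ≡ 46·39 ≡ 8.
  x = λ² - 32 - 32 = 64 - 64 ≡ 0; y = λ·(32 - 0) - 44 ≡ 24. → (0, 24)

(0, 24)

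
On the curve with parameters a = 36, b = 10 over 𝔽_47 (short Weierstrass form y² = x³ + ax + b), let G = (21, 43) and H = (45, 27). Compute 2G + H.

(12, 33)

First 2G:
Repeated addition: build up to 2G.
2G: tangent at (21, 43): λ = (3·21² + 36)/(2·43) ≡ 43/39. 39⁻¹ ≡ 41 (mod 47), so λ ≡ 43·41 ≡ 24.
  x = λ² - 21 - 21 = 576 - 42 ≡ 17; y = λ·(21 - 17) - 43 ≡ 6. → (17, 6)
2G = (17, 6).
Finally 2G + H:
(17, 6) + (45, 27). λ = (27 - 6)/(45 - 17) ≡ 21/28 mod 47. 28⁻¹ ≡ 42 (mod 47), so λ ≡ 36.
  x = λ² - 17 - 45 = 1296 - 62 ≡ 12; y = λ·(17 - 12) - 6 ≡ 33. → (12, 33)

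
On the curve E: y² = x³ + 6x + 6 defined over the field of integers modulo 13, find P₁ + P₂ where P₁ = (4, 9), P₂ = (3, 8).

(7, 1)

(4, 9) + (3, 8). λ = (8 - 9)/(3 - 4) ≡ 12/12 mod 13. 12⁻¹ ≡ 12 (mod 13) since 12·12 = 144 ≡ 1, so λ ≡ 1.
  x = λ² - 4 - 3 = 1 - 7 ≡ 7; y = λ·(4 - 7) - 9 ≡ 1. → (7, 1)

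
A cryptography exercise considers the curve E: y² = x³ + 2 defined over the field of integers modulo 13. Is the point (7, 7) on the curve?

y² = 7² ≡ 10; x³ + 0x + 2 = 345 ≡ 7 (mod 13). 10 ≠ 7.

no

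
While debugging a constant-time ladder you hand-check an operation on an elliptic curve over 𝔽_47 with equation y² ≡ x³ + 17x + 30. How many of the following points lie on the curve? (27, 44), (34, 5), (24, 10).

1

(27, 44): 44² ≡ 9, rhs ≡ 9 → on.
(34, 5): 5² ≡ 25, rhs ≡ 9 → off.
(24, 10): 10² ≡ 6, rhs ≡ 21 → off.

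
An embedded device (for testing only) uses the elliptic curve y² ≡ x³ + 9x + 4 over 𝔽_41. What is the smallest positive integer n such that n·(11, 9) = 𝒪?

2P: tangent at (11, 9): λ = (3·11² + 9)/(2·9) ≡ 3/18. 18⁻¹ ≡ 16 (mod 41), so λ ≡ 3·16 ≡ 7.
  x = λ² - 11 - 11 = 49 - 22 ≡ 27; y = λ·(11 - 27) - 9 ≡ 2. → (27, 2)
3P: (27, 2) + (11, 9). λ = (9 - 2)/(11 - 27) ≡ 7/25 mod 41. 25⁻¹ ≡ 23 (mod 41) since 25·23 = 575 ≡ 1, so λ ≡ 38.
  x = λ² - 27 - 11 = 1444 - 38 ≡ 12; y = λ·(27 - 12) - 2 ≡ 35. → (12, 35)
4P: (12, 35) + (11, 9). λ = (9 - 35)/(11 - 12) ≡ 15/40 mod 41. 40⁻¹ ≡ 40 (mod 41), so λ ≡ 26.
  x = λ² - 12 - 11 = 676 - 23 ≡ 38; y = λ·(12 - 38) - 35 ≡ 27. → (38, 27)
5P: (38, 27) + (11, 9). λ = (9 - 27)/(11 - 38) ≡ 23/14 mod 41. 14⁻¹ ≡ 3 (mod 41), so λ ≡ 28.
  x = λ² - 38 - 11 = 784 - 49 ≡ 38; y = λ·(38 - 38) - 27 ≡ 14. → (38, 14)
6P: (38, 14) + (11, 9). λ = (9 - 14)/(11 - 38) ≡ 36/14 mod 41. 14⁻¹ ≡ 3 (mod 41), so λ ≡ 26.
  x = λ² - 38 - 11 = 676 - 49 ≡ 12; y = λ·(38 - 12) - 14 ≡ 6. → (12, 6)
7P: (12, 6) + (11, 9). λ = (9 - 6)/(11 - 12) ≡ 3/40 mod 41. 40⁻¹ ≡ 40 (mod 41) since 40·40 = 1600 ≡ 1, so λ ≡ 38.
  x = λ² - 12 - 11 = 1444 - 23 ≡ 27; y = λ·(12 - 27) - 6 ≡ 39. → (27, 39)
8P: (27, 39) + (11, 9). λ = (9 - 39)/(11 - 27) ≡ 11/25 mod 41. 25⁻¹ ≡ 23 (mod 41), so λ ≡ 7.
  x = λ² - 27 - 11 = 49 - 38 ≡ 11; y = λ·(27 - 11) - 39 ≡ 32. → (11, 32)
9P: (11, 32) + (11, 9): same x and y₁ ≡ -y₂, so the sum is 𝒪.
9P = 𝒪, so the order is 9.

9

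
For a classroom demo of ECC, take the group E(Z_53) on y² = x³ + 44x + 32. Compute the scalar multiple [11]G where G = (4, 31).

(25, 50)

Double-and-add on 11 = (1011)₂. Start with G = (4, 31) for the leading 1-bit.
double: tangent at (4, 31): λ = (3·4² + 44)/(2·31) ≡ 39/9. 9⁻¹ ≡ 6 (mod 53), so λ ≡ 39·6 ≡ 22.
  x = λ² - 4 - 4 = 484 - 8 ≡ 52; y = λ·(4 - 52) - 31 ≡ 26. → (52, 26)
double: tangent at (52, 26): λ = (3·52² + 44)/(2·26) ≡ 47/52. 52⁻¹ ≡ 52 (mod 53) since 52·52 = 2704 ≡ 1, so λ ≡ 47·52 ≡ 6.
  x = λ² - 52 - 52 = 36 - 104 ≡ 38; y = λ·(52 - 38) - 26 ≡ 5. → (38, 5)
add G: (38, 5) + (4, 31). λ = (31 - 5)/(4 - 38) ≡ 26/19 mod 53. 19⁻¹ ≡ 14 (mod 53), so λ ≡ 46.
  x = λ² - 38 - 4 = 2116 - 42 ≡ 7; y = λ·(38 - 7) - 5 ≡ 43. → (7, 43)
double: tangent at (7, 43): λ = (3·7² + 44)/(2·43) ≡ 32/33. 33⁻¹ ≡ 45 (mod 53) since 33·45 = 1485 ≡ 1, so λ ≡ 32·45 ≡ 9.
  x = λ² - 7 - 7 = 81 - 14 ≡ 14; y = λ·(7 - 14) - 43 ≡ 0. → (14, 0)
add G: (14, 0) + (4, 31). λ = (31 - 0)/(4 - 14) ≡ 31/43 mod 53. 43⁻¹ ≡ 37 (mod 53), so λ ≡ 34.
  x = λ² - 14 - 4 = 1156 - 18 ≡ 25; y = λ·(14 - 25) - 0 ≡ 50. → (25, 50)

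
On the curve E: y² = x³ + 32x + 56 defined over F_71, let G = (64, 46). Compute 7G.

Repeated addition: build up to 7G.
2G: tangent at (64, 46): λ = (3·64² + 32)/(2·46) ≡ 37/21. 21⁻¹ ≡ 44 (mod 71), so λ ≡ 37·44 ≡ 66.
  x = λ² - 64 - 64 = 4356 - 128 ≡ 39; y = λ·(64 - 39) - 46 ≡ 42. → (39, 42)
3G: (39, 42) + (64, 46). λ = (46 - 42)/(64 - 39) ≡ 4/25 mod 71. 25⁻¹ ≡ 54 (mod 71), so λ ≡ 3.
  x = λ² - 39 - 64 = 9 - 103 ≡ 48; y = λ·(39 - 48) - 42 ≡ 2. → (48, 2)
4G: (48, 2) + (64, 46). λ = (46 - 2)/(64 - 48) ≡ 44/16 mod 71. 16⁻¹ ≡ 40 (mod 71) since 16·40 = 640 ≡ 1, so λ ≡ 56.
  x = λ² - 48 - 64 = 3136 - 112 ≡ 42; y = λ·(48 - 42) - 2 ≡ 50. → (42, 50)
5G: (42, 50) + (64, 46). λ = (46 - 50)/(64 - 42) ≡ 67/22 mod 71. 22⁻¹ ≡ 42 (mod 71), so λ ≡ 45.
  x = λ² - 42 - 64 = 2025 - 106 ≡ 2; y = λ·(42 - 2) - 50 ≡ 46. → (2, 46)
6G: (2, 46) + (64, 46). λ = (46 - 46)/(64 - 2) ≡ 0/62 mod 71. 62⁻¹ ≡ 63 (mod 71) since 62·63 = 3906 ≡ 1, so λ ≡ 0.
  x = λ² - 2 - 64 = 0 - 66 ≡ 5; y = λ·(2 - 5) - 46 ≡ 25. → (5, 25)
7G: (5, 25) + (64, 46). λ = (46 - 25)/(64 - 5) ≡ 21/59 mod 71. 59⁻¹ ≡ 65 (mod 71), so λ ≡ 16.
  x = λ² - 5 - 64 = 256 - 69 ≡ 45; y = λ·(5 - 45) - 25 ≡ 45. → (45, 45)

(45, 45)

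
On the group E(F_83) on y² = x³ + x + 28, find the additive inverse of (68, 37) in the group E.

-(68, 37) = (68, -37 mod 83) = (68, 46).

(68, 46)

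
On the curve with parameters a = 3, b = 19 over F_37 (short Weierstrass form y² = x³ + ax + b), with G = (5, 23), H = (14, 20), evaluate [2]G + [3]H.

(14, 17)

First 2G:
Repeated addition: build up to 2G.
2G: tangent at (5, 23): λ = (3·5² + 3)/(2·23) ≡ 4/9. 9⁻¹ ≡ 33 (mod 37), so λ ≡ 4·33 ≡ 21.
  x = λ² - 5 - 5 = 441 - 10 ≡ 24; y = λ·(5 - 24) - 23 ≡ 22. → (24, 22)
2G = (24, 22).
Next 3H:
Repeated addition: build up to 3H.
2H: tangent at (14, 20): λ = (3·14² + 3)/(2·20) ≡ 36/3. 3⁻¹ ≡ 25 (mod 37) since 3·25 = 75 ≡ 1, so λ ≡ 36·25 ≡ 12.
  x = λ² - 14 - 14 = 144 - 28 ≡ 5; y = λ·(14 - 5) - 20 ≡ 14. → (5, 14)
3H: (5, 14) + (14, 20). λ = (20 - 14)/(14 - 5) ≡ 6/9 mod 37. 9⁻¹ ≡ 33 (mod 37), so λ ≡ 13.
  x = λ² - 5 - 14 = 169 - 19 ≡ 2; y = λ·(5 - 2) - 14 ≡ 25. → (2, 25)
3H = (2, 25).
Finally 2G + 3H:
(24, 22) + (2, 25). λ = (25 - 22)/(2 - 24) ≡ 3/15 mod 37. 15⁻¹ ≡ 5 (mod 37) since 15·5 = 75 ≡ 1, so λ ≡ 15.
  x = λ² - 24 - 2 = 225 - 26 ≡ 14; y = λ·(24 - 14) - 22 ≡ 17. → (14, 17)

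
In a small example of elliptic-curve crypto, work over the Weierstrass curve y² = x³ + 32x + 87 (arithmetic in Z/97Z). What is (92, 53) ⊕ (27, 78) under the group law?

(92, 53) + (27, 78). λ = (78 - 53)/(27 - 92) ≡ 25/32 mod 97. 32⁻¹ ≡ 94 (mod 97), so λ ≡ 22.
  x = λ² - 92 - 27 = 484 - 119 ≡ 74; y = λ·(92 - 74) - 53 ≡ 52. → (74, 52)

(74, 52)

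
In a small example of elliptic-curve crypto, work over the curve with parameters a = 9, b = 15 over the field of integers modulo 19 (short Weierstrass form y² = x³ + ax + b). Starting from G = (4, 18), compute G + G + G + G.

Repeated addition: build up to 4G.
2G: tangent at (4, 18): λ = (3·4² + 9)/(2·18) ≡ 0/17. 17⁻¹ ≡ 9 (mod 19) since 17·9 = 153 ≡ 1, so λ ≡ 0·9 ≡ 0.
  x = λ² - 4 - 4 = 0 - 8 ≡ 11; y = λ·(4 - 11) - 18 ≡ 1. → (11, 1)
3G: (11, 1) + (4, 18). λ = (18 - 1)/(4 - 11) ≡ 17/12 mod 19. 12⁻¹ ≡ 8 (mod 19), so λ ≡ 3.
  x = λ² - 11 - 4 = 9 - 15 ≡ 13; y = λ·(11 - 13) - 1 ≡ 12. → (13, 12)
4G: (13, 12) + (4, 18). λ = (18 - 12)/(4 - 13) ≡ 6/10 mod 19. 10⁻¹ ≡ 2 (mod 19) since 10·2 = 20 ≡ 1, so λ ≡ 12.
  x = λ² - 13 - 4 = 144 - 17 ≡ 13; y = λ·(13 - 13) - 12 ≡ 7. → (13, 7)

(13, 7)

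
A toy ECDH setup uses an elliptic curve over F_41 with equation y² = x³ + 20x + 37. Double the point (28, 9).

tangent at (28, 9): λ = (3·28² + 20)/(2·9) ≡ 35/18. 18⁻¹ ≡ 16 (mod 41), so λ ≡ 35·16 ≡ 27.
  x = λ² - 28 - 28 = 729 - 56 ≡ 17; y = λ·(28 - 17) - 9 ≡ 1. → (17, 1)

(17, 1)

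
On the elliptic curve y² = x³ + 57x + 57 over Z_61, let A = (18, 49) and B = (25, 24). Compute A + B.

(18, 49) + (25, 24). λ = (24 - 49)/(25 - 18) ≡ 36/7 mod 61. 7⁻¹ ≡ 35 (mod 61), so λ ≡ 40.
  x = λ² - 18 - 25 = 1600 - 43 ≡ 32; y = λ·(18 - 32) - 49 ≡ 1. → (32, 1)

(32, 1)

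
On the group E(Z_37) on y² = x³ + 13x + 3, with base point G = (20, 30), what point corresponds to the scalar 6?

Double-and-add on 6 = (110)₂. Start with G = (20, 30) for the leading 1-bit.
double: tangent at (20, 30): λ = (3·20² + 13)/(2·30) ≡ 29/23. 23⁻¹ ≡ 29 (mod 37), so λ ≡ 29·29 ≡ 27.
  x = λ² - 20 - 20 = 729 - 40 ≡ 23; y = λ·(20 - 23) - 30 ≡ 0. → (23, 0)
add G: (23, 0) + (20, 30). λ = (30 - 0)/(20 - 23) ≡ 30/34 mod 37. 34⁻¹ ≡ 12 (mod 37), so λ ≡ 27.
  x = λ² - 23 - 20 = 729 - 43 ≡ 20; y = λ·(23 - 20) - 0 ≡ 7. → (20, 7)
double: tangent at (20, 7): λ = (3·20² + 13)/(2·7) ≡ 29/14. 14⁻¹ ≡ 8 (mod 37), so λ ≡ 29·8 ≡ 10.
  x = λ² - 20 - 20 = 100 - 40 ≡ 23; y = λ·(20 - 23) - 7 ≡ 0. → (23, 0)

(23, 0)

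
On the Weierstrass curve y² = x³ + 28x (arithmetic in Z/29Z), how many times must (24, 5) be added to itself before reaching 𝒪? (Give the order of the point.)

10

2P: tangent at (24, 5): λ = (3·24² + 28)/(2·5) ≡ 16/10. 10⁻¹ ≡ 3 (mod 29), so λ ≡ 16·3 ≡ 19.
  x = λ² - 24 - 24 = 361 - 48 ≡ 23; y = λ·(24 - 23) - 5 ≡ 14. → (23, 14)
3P: (23, 14) + (24, 5). λ = (5 - 14)/(24 - 23) ≡ 20/1 mod 29. 1⁻¹ ≡ 1 (mod 29), so λ ≡ 20.
  x = λ² - 23 - 24 = 400 - 47 ≡ 5; y = λ·(23 - 5) - 14 ≡ 27. → (5, 27)
4P: (5, 27) + (24, 5). λ = (5 - 27)/(24 - 5) ≡ 7/19 mod 29. 19⁻¹ ≡ 26 (mod 29), so λ ≡ 8.
  x = λ² - 5 - 24 = 64 - 29 ≡ 6; y = λ·(5 - 6) - 27 ≡ 23. → (6, 23)
5P: (6, 23) + (24, 5). λ = (5 - 23)/(24 - 6) ≡ 11/18 mod 29. 18⁻¹ ≡ 21 (mod 29) since 18·21 = 378 ≡ 1, so λ ≡ 28.
  x = λ² - 6 - 24 = 784 - 30 ≡ 0; y = λ·(6 - 0) - 23 ≡ 0. → (0, 0)
6P: (0, 0) + (24, 5). λ = (5 - 0)/(24 - 0) ≡ 5/24 mod 29. 24⁻¹ ≡ 23 (mod 29) since 24·23 = 552 ≡ 1, so λ ≡ 28.
  x = λ² - 0 - 24 = 784 - 24 ≡ 6; y = λ·(0 - 6) - 0 ≡ 6. → (6, 6)
7P: (6, 6) + (24, 5). λ = (5 - 6)/(24 - 6) ≡ 28/18 mod 29. 18⁻¹ ≡ 21 (mod 29) since 18·21 = 378 ≡ 1, so λ ≡ 8.
  x = λ² - 6 - 24 = 64 - 30 ≡ 5; y = λ·(6 - 5) - 6 ≡ 2. → (5, 2)
8P: (5, 2) + (24, 5). λ = (5 - 2)/(24 - 5) ≡ 3/19 mod 29. 19⁻¹ ≡ 26 (mod 29), so λ ≡ 20.
  x = λ² - 5 - 24 = 400 - 29 ≡ 23; y = λ·(5 - 23) - 2 ≡ 15. → (23, 15)
9P: (23, 15) + (24, 5). λ = (5 - 15)/(24 - 23) ≡ 19/1 mod 29. 1⁻¹ ≡ 1 (mod 29) since 1·1 = 1 ≡ 1, so λ ≡ 19.
  x = λ² - 23 - 24 = 361 - 47 ≡ 24; y = λ·(23 - 24) - 15 ≡ 24. → (24, 24)
10P: (24, 24) + (24, 5): same x and y₁ ≡ -y₂, so the sum is 𝒪.
10P = 𝒪, so the order is 10.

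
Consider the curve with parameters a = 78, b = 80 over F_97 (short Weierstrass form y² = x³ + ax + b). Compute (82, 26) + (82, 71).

The two points share x = 82 and their y-coordinates satisfy 26 + 71 ≡ 0 (mod 97), so they are inverses. Their sum is the point at infinity.

O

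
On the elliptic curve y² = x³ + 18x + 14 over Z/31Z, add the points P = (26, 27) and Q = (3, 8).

(26, 27) + (3, 8). λ = (8 - 27)/(3 - 26) ≡ 12/8 mod 31. 8⁻¹ ≡ 4 (mod 31) since 8·4 = 32 ≡ 1, so λ ≡ 17.
  x = λ² - 26 - 3 = 289 - 29 ≡ 12; y = λ·(26 - 12) - 27 ≡ 25. → (12, 25)

(12, 25)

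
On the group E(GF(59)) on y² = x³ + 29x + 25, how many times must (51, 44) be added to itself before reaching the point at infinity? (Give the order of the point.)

2P: tangent at (51, 44): λ = (3·51² + 29)/(2·44) ≡ 44/29. 29⁻¹ ≡ 57 (mod 59) since 29·57 = 1653 ≡ 1, so λ ≡ 44·57 ≡ 30.
  x = λ² - 51 - 51 = 900 - 102 ≡ 31; y = λ·(51 - 31) - 44 ≡ 25. → (31, 25)
3P: (31, 25) + (51, 44). λ = (44 - 25)/(51 - 31) ≡ 19/20 mod 59. 20⁻¹ ≡ 3 (mod 59) since 20·3 = 60 ≡ 1, so λ ≡ 57.
  x = λ² - 31 - 51 = 3249 - 82 ≡ 40; y = λ·(31 - 40) - 25 ≡ 52. → (40, 52)
4P: (40, 52) + (51, 44). λ = (44 - 52)/(51 - 40) ≡ 51/11 mod 59. 11⁻¹ ≡ 43 (mod 59) since 11·43 = 473 ≡ 1, so λ ≡ 10.
  x = λ² - 40 - 51 = 100 - 91 ≡ 9; y = λ·(40 - 9) - 52 ≡ 22. → (9, 22)
5P: (9, 22) + (51, 44). λ = (44 - 22)/(51 - 9) ≡ 22/42 mod 59. 42⁻¹ ≡ 52 (mod 59), so λ ≡ 23.
  x = λ² - 9 - 51 = 529 - 60 ≡ 56; y = λ·(9 - 56) - 22 ≡ 18. → (56, 18)
6P: (56, 18) + (51, 44). λ = (44 - 18)/(51 - 56) ≡ 26/54 mod 59. 54⁻¹ ≡ 47 (mod 59) since 54·47 = 2538 ≡ 1, so λ ≡ 42.
  x = λ² - 56 - 51 = 1764 - 107 ≡ 5; y = λ·(56 - 5) - 18 ≡ 0. → (5, 0)
7P: (5, 0) + (51, 44). λ = (44 - 0)/(51 - 5) ≡ 44/46 mod 59. 46⁻¹ ≡ 9 (mod 59) since 46·9 = 414 ≡ 1, so λ ≡ 42.
  x = λ² - 5 - 51 = 1764 - 56 ≡ 56; y = λ·(5 - 56) - 0 ≡ 41. → (56, 41)
8P: (56, 41) + (51, 44). λ = (44 - 41)/(51 - 56) ≡ 3/54 mod 59. 54⁻¹ ≡ 47 (mod 59), so λ ≡ 23.
  x = λ² - 56 - 51 = 529 - 107 ≡ 9; y = λ·(56 - 9) - 41 ≡ 37. → (9, 37)
9P: (9, 37) + (51, 44). λ = (44 - 37)/(51 - 9) ≡ 7/42 mod 59. 42⁻¹ ≡ 52 (mod 59), so λ ≡ 10.
  x = λ² - 9 - 51 = 100 - 60 ≡ 40; y = λ·(9 - 40) - 37 ≡ 7. → (40, 7)
10P: (40, 7) + (51, 44). λ = (44 - 7)/(51 - 40) ≡ 37/11 mod 59. 11⁻¹ ≡ 43 (mod 59) since 11·43 = 473 ≡ 1, so λ ≡ 57.
  x = λ² - 40 - 51 = 3249 - 91 ≡ 31; y = λ·(40 - 31) - 7 ≡ 34. → (31, 34)
11P: (31, 34) + (51, 44). λ = (44 - 34)/(51 - 31) ≡ 10/20 mod 59. 20⁻¹ ≡ 3 (mod 59), so λ ≡ 30.
  x = λ² - 31 - 51 = 900 - 82 ≡ 51; y = λ·(31 - 51) - 34 ≡ 15. → (51, 15)
12P: (51, 15) + (51, 44): same x and y₁ ≡ -y₂, so the sum is the point at infinity.
12P = the point at infinity, so the order is 12.

12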